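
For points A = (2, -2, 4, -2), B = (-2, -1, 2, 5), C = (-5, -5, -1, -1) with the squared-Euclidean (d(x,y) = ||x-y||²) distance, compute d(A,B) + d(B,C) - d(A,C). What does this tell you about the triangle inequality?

d(A,B) = 4² + 1² + 2² + 7² = 70, d(B,C) = 3² + 4² + 3² + 6² = 70, d(A,C) = 7² + 3² + 5² + 1² = 84.
d(A,B) + d(B,C) - d(A,C) = 70 + 70 - 84 = 140 - 84 = 56. This is ≥ 0, so the triangle inequality holds for these points.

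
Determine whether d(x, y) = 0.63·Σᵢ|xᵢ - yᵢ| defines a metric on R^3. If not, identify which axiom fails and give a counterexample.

Yes. The L1 (Manhattan) norm induces a metric on R^3, and multiplying a metric by a positive constant 0.63 > 0 preserves all four axioms: non-negativity (0.63·||x-y|| ≥ 0), identity (0.63·||x-y|| = 0 ⟺ ||x-y|| = 0 ⟺ x = y), symmetry (||x-y|| = ||y-x||), and the triangle inequality (0.63·||x-z|| ≤ 0.63·||x-y|| + 0.63·||y-z||). So d is a metric.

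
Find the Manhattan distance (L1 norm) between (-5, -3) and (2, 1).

Σ|x_i - y_i| = |-5 - 2| + |-3 - 1| = 7 + 4 = 11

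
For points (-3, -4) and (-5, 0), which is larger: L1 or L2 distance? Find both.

L1 = |-3 - (-5)| + |-4 - 0| = 2 + 4 = 6
L2 = √(2² + 4²) = √20 ≈ 4.4721
L1 ≥ L2 always (equality iff movement is along one axis); L1 > L2 here.
Ratio L1/L2 = 6/√20 ≈ 1.3416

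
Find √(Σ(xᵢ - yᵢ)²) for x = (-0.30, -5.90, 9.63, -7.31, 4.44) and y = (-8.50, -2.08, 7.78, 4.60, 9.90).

√(Σ(x_i - y_i)²) = √((-0.3 - (-8.5))² + (-5.9 - (-2.08))² + (9.63 - 7.78)² + (-7.31 - 4.6)² + (4.44 - 9.9)²)
= √(8.2² + (-3.82)² + 1.85² + (-11.91)² + (-5.46)²) = √(67.24 + 14.5924 + 3.4225 + 141.8481 + 29.8116) = √256.9146 ≈ 16.0286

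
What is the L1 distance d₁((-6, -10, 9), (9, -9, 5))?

Σ|x_i - y_i| = |-6 - 9| + |-10 - (-9)| + |9 - 5| = 15 + 1 + 4 = 20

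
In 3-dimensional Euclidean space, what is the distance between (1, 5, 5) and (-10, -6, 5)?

√(Σ(x_i - y_i)²) = √((1 - (-10))² + (5 - (-6))² + (5 - 5)²)
= √(11² + 11² + 0²) = √(121 + 121 + 0) = √242 ≈ 15.5563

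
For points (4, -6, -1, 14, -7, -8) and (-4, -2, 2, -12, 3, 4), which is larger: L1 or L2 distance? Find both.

L1 = |4 - (-4)| + |-6 - (-2)| + |-1 - 2| + |14 - (-12)| + |-7 - 3| + |-8 - 4| = 8 + 4 + 3 + 26 + 10 + 12 = 63
L2 = √(8² + 4² + 3² + 26² + 10² + 12²) = √1009 ≈ 31.7648
L1 ≥ L2 always (equality iff movement is along one axis); L1 > L2 here.
Ratio L1/L2 = 63/√1009 ≈ 1.9833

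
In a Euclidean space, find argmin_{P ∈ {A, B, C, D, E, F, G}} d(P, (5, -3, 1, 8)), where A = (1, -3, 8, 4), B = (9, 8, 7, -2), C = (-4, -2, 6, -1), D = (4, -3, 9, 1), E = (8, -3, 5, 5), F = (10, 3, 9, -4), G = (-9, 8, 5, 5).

Distances: d(A) = 9, d(B) ≈ 16.5227, d(C) ≈ 13.7113, d(D) ≈ 10.6771, d(E) ≈ 5.831, d(F) ≈ 16.4012, d(G) ≈ 18.4932. Nearest: E = (8, -3, 5, 5) with distance 5.831.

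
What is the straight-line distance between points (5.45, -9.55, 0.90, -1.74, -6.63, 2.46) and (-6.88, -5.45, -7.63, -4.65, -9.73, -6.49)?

√(Σ(x_i - y_i)²) = √((5.45 - (-6.88))² + (-9.55 - (-5.45))² + (0.9 - (-7.63))² + (-1.74 - (-4.65))² + (-6.63 - (-9.73))² + (2.46 - (-6.49))²)
= √(12.33² + (-4.1)² + 8.53² + 2.91² + 3.1² + 8.95²) = √(152.0289 + 16.81 + 72.7609 + 8.4681 + 9.61 + 80.1025) = √339.7804 ≈ 18.4331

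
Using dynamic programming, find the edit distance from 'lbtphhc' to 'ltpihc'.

Let D[i][j] be the edit distance between the first i characters of 'lbtphhc' and the first j characters of 'ltpihc', with D[i][0] = i, D[0][j] = j, and D[i][j] = D[i-1][j-1] if the characters match, else 1 + min(D[i-1][j], D[i][j-1], D[i-1][j-1]). Filling the table (rows: prefixes of 'lbtphhc', columns: prefixes of 'ltpihc'):
     ε  l  t  p  i  h  c
  ε  0  1  2  3  4  5  6
  l  1  0  1  2  3  4  5
  b  2  1  1  2  3  4  5
  t  3  2  1  2  3  4  5
  p  4  3  2  1  2  3  4
  h  5  4  3  2  2  2  3
  h  6  5  4  3  3  2  3
  c  7  6  5  4  4  3  2
The bottom-right entry gives D[7][6] = 2, so no sequence of fewer than 2 edits works. Backtracking through the table gives one optimal edit sequence (2 edits):
  lbtphhc → ltphhc (del b @2)
  ltphhc → ltpihc (sub h→i @4)
Edit distance = 2.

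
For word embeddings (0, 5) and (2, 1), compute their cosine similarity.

With u = (0, 5), v = (2, 1):
u·v = 0·2 + 5·1 = 0 + 5 = 5.
|u| = √(0² + 5²) = √25, |v| = √(2² + 1²) = √5, so |u||v| = √(25·5) = √125.
cos θ = (u·v)/(|u||v|) = 5/√125 ≈ 0.4472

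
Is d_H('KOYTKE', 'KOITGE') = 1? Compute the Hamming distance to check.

Differing positions: 3, 5. Hamming distance = 2, so the claim that d_H = 1 is false.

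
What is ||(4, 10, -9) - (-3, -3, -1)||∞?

max(|x_i - y_i|) = max(|4 - (-3)|, |10 - (-3)|, |-9 - (-1)|) = max(7, 13, 8) = 13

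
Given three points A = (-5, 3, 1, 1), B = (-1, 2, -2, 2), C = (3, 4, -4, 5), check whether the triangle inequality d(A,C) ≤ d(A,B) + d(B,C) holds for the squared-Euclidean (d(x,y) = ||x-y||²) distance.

d(A,B) = 4² + 1² + 3² + 1² = 27, d(B,C) = 4² + 2² + 2² + 3² = 33, d(A,C) = 8² + 1² + 5² + 4² = 106.
d(A,C) = 106 > 27 + 33 = 60. Triangle inequality is VIOLATED. (Squared-Euclidean is not a metric — this is a counterexample.)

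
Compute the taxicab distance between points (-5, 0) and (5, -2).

Σ|x_i - y_i| = |-5 - 5| + |0 - (-2)| = 10 + 2 = 12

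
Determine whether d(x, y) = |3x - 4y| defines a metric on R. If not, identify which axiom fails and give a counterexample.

No. d fails symmetry: d(7, 9) = |3·7 - 4·9| = |-15| = 15, but d(9, 7) = |3·9 - 4·7| = |-1| = 1. Since 15 ≠ 1, d(x,y) ≠ d(y,x) in general.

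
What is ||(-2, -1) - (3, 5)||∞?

max(|x_i - y_i|) = max(|-2 - 3|, |-1 - 5|) = max(5, 6) = 6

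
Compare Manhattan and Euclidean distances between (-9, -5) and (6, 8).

L1 = |-9 - 6| + |-5 - 8| = 15 + 13 = 28
L2 = √(15² + 13²) = √394 ≈ 19.8494
L1 ≥ L2 always (equality iff movement is along one axis); L1 > L2 here.
Ratio L1/L2 = 28/√394 ≈ 1.4106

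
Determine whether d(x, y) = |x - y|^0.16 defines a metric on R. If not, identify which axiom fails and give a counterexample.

Yes. With 0 < p = 0.16 ≤ 1, d(x,y) = |x-y|^0.16 is a metric on R. Non-negativity and symmetry are immediate; |x-y|^0.16 = 0 ⟺ |x-y| = 0 ⟺ x = y. For the triangle inequality, the function t ↦ t^0.16 is subadditive on [0,∞) when p ≤ 1, so |x-z|^0.16 ≤ (|x-y| + |y-z|)^0.16 ≤ |x-y|^0.16 + |y-z|^0.16.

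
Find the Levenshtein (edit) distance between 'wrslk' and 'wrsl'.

Let D[i][j] be the edit distance between the first i characters of 'wrslk' and the first j characters of 'wrsl', with D[i][0] = i, D[0][j] = j, and D[i][j] = D[i-1][j-1] if the characters match, else 1 + min(D[i-1][j], D[i][j-1], D[i-1][j-1]). Filling the table (rows: prefixes of 'wrslk', columns: prefixes of 'wrsl'):
     ε  w  r  s  l
  ε  0  1  2  3  4
  w  1  0  1  2  3
  r  2  1  0  1  2
  s  3  2  1  0  1
  l  4  3  2  1  0
  k  5  4  3  2  1
The bottom-right entry gives D[5][4] = 1, so no sequence of fewer than 1 edit works. Backtracking through the table gives one optimal edit sequence (1 edit):
  wrslk → wrsl (del k @5)
Edit distance = 1.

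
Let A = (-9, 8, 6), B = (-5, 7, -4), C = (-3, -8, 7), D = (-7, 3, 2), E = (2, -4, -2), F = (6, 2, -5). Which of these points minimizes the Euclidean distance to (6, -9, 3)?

Distances: d(A) ≈ 22.8692, d(B) ≈ 20.6398, d(C) ≈ 9.8995, d(D) ≈ 17.72, d(E) ≈ 8.124, d(F) ≈ 13.6015. Nearest: E = (2, -4, -2) with distance 8.124.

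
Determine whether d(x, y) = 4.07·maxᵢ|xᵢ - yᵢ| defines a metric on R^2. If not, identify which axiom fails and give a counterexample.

Yes. The L∞ (Chebyshev) norm induces a metric on R^2, and multiplying a metric by a positive constant 4.07 > 0 preserves all four axioms: non-negativity (4.07·||x-y|| ≥ 0), identity (4.07·||x-y|| = 0 ⟺ ||x-y|| = 0 ⟺ x = y), symmetry (||x-y|| = ||y-x||), and the triangle inequality (4.07·||x-z|| ≤ 4.07·||x-y|| + 4.07·||y-z||). So d is a metric.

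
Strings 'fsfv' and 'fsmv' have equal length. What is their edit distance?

Let D[i][j] be the edit distance between the first i characters of 'fsfv' and the first j characters of 'fsmv', with D[i][0] = i, D[0][j] = j, and D[i][j] = D[i-1][j-1] if the characters match, else 1 + min(D[i-1][j], D[i][j-1], D[i-1][j-1]). Filling the table (rows: prefixes of 'fsfv', columns: prefixes of 'fsmv'):
     ε  f  s  m  v
  ε  0  1  2  3  4
  f  1  0  1  2  3
  s  2  1  0  1  2
  f  3  2  1  1  2
  v  4  3  2  2  1
The bottom-right entry gives D[4][4] = 1, so no sequence of fewer than 1 edit works. Backtracking through the table gives one optimal edit sequence (1 edit):
  fsfv → fsmv (sub f→m @3)
Edit distance = 1.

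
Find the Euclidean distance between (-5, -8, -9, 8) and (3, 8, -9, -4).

√(Σ(x_i - y_i)²) = √((-5 - 3)² + (-8 - 8)² + (-9 - (-9))² + (8 - (-4))²)
= √((-8)² + (-16)² + 0² + 12²) = √(64 + 256 + 0 + 144) = √464 ≈ 21.5407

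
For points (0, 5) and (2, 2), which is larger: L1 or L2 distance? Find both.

L1 = |0 - 2| + |5 - 2| = 2 + 3 = 5
L2 = √(2² + 3²) = √13 ≈ 3.6056
L1 ≥ L2 always (equality iff movement is along one axis); L1 > L2 here.
Ratio L1/L2 = 5/√13 ≈ 1.3868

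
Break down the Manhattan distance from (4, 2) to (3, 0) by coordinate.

Σ|x_i - y_i| = |4 - 3| + |2 - 0| = 1 + 2 = 3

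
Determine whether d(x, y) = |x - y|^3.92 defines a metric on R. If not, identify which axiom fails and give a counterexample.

No. d(x,y) = |x-y|^3.92 fails the triangle inequality since p = 3.92 > 1. Counterexample: x = -4, y = 5, z = 9. d(x,z) = |-4 - 9|^3.92 = 13^3.92 ≈ 23262.5833, but d(x,y) + d(y,z) = 9^3.92 + 4^3.92 ≈ 5503.3944 + 229.1264 = 5732.5208. Since 23262.5833 > 5732.5208, the triangle inequality is violated.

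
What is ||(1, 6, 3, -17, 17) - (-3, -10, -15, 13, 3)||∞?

max(|x_i - y_i|) = max(|1 - (-3)|, |6 - (-10)|, |3 - (-15)|, |-17 - 13|, |17 - 3|) = max(4, 16, 18, 30, 14) = 30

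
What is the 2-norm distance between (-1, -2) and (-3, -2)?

(Σ|x_i - y_i|^2)^(1/2) = (|-1 - (-3)|^2 + |-2 - (-2)|^2)^(1/2)
= (2^2 + 0^2)^(1/2) = (4 + 0)^(1/2) = (4)^(1/2) = 2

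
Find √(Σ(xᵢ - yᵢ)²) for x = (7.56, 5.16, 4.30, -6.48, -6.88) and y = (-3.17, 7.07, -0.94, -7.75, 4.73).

√(Σ(x_i - y_i)²) = √((7.56 - (-3.17))² + (5.16 - 7.07)² + (4.3 - (-0.94))² + (-6.48 - (-7.75))² + (-6.88 - 4.73)²)
= √(10.73² + (-1.91)² + 5.24² + 1.27² + (-11.61)²) = √(115.1329 + 3.6481 + 27.4576 + 1.6129 + 134.7921) = √282.6436 ≈ 16.812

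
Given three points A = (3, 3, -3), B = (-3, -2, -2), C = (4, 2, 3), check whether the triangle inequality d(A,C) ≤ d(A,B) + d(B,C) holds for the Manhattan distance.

d(A,B) = 6 + 5 + 1 = 12, d(B,C) = 7 + 4 + 5 = 16, d(A,C) = 1 + 1 + 6 = 8.
d(A,C) = 8 ≤ 12 + 16 = 28. Triangle inequality is satisfied.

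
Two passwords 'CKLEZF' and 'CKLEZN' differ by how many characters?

Differing positions: 6. Hamming distance = 1.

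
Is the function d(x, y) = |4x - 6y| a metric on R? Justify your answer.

No. d fails symmetry: d(4, 6) = |4·4 - 6·6| = |-20| = 20, but d(6, 4) = |4·6 - 6·4| = |0| = 0. Since 20 ≠ 0, d(x,y) ≠ d(y,x) in general.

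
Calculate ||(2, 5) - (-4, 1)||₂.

√(Σ(x_i - y_i)²) = √((2 - (-4))² + (5 - 1)²)
= √(6² + 4²) = √(36 + 16) = √52 ≈ 7.2111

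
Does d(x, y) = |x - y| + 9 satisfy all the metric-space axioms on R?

No. d fails identity of indiscernibles (specifically d(x,x) = 0): d(3, 3) = |3 - 3| + 9 = 0 + 9 = 9 ≠ 0.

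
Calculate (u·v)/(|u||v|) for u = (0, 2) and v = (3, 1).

With u = (0, 2), v = (3, 1):
u·v = 0·3 + 2·1 = 0 + 2 = 2.
|u| = √(0² + 2²) = √4, |v| = √(3² + 1²) = √10, so |u||v| = √(4·10) = √40.
cos θ = (u·v)/(|u||v|) = 2/√40 ≈ 0.3162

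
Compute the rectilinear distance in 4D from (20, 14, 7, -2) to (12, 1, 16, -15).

Σ|x_i - y_i| = |20 - 12| + |14 - 1| + |7 - 16| + |-2 - (-15)| = 8 + 13 + 9 + 13 = 43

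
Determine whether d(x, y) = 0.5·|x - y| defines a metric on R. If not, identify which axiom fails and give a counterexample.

Yes. Since |x - y| is a metric on R and 0.5 > 0, the positive scalar multiple 0.5·|x - y| is also a metric: scaling by a positive constant preserves non-negativity, identity (d=0 ⟺ |x-y|=0 ⟺ x=y), symmetry, and the triangle inequality.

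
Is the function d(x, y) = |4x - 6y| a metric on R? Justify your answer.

No. d fails symmetry: d(3, 8) = |4·3 - 6·8| = |-36| = 36, but d(8, 3) = |4·8 - 6·3| = |14| = 14. Since 36 ≠ 14, d(x,y) ≠ d(y,x) in general.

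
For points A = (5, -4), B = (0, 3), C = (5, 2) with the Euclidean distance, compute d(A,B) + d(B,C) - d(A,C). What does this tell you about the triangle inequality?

d(A,B) = √(5² + 7²) = √74 ≈ 8.6023, d(B,C) = √(5² + 1²) = √26 ≈ 5.099, d(A,C) = √(0² + 6²) = √36 = 6.
d(A,B) + d(B,C) - d(A,C) = 8.6023 + 5.099 - 6 = 13.7013 - 6 = 7.7013 (to 4 decimal places). This is ≥ 0, so the triangle inequality holds for these points.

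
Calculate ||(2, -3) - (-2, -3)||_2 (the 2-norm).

(Σ|x_i - y_i|^2)^(1/2) = (|2 - (-2)|^2 + |-3 - (-3)|^2)^(1/2)
= (4^2 + 0^2)^(1/2) = (16 + 0)^(1/2) = (16)^(1/2) = 4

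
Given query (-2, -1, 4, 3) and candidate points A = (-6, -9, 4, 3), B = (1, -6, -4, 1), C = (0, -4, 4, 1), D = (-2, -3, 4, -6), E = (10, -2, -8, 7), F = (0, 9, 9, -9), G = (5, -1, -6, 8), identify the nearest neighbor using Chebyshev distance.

Distances: d(A) = 8, d(B) = 8, d(C) = 3, d(D) = 9, d(E) = 12, d(F) = 12, d(G) = 10. Nearest: C = (0, -4, 4, 1) with distance 3.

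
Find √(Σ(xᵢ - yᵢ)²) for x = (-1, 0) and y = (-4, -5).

√(Σ(x_i - y_i)²) = √((-1 - (-4))² + (0 - (-5))²)
= √(3² + 5²) = √(9 + 25) = √34 ≈ 5.831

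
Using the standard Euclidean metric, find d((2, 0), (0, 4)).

√(Σ(x_i - y_i)²) = √((2 - 0)² + (0 - 4)²)
= √(2² + (-4)²) = √(4 + 16) = √20 ≈ 4.4721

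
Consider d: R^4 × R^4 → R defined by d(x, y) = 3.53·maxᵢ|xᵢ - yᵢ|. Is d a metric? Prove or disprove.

Yes. The L∞ (Chebyshev) norm induces a metric on R^4, and multiplying a metric by a positive constant 3.53 > 0 preserves all four axioms: non-negativity (3.53·||x-y|| ≥ 0), identity (3.53·||x-y|| = 0 ⟺ ||x-y|| = 0 ⟺ x = y), symmetry (||x-y|| = ||y-x||), and the triangle inequality (3.53·||x-z|| ≤ 3.53·||x-y|| + 3.53·||y-z||). So d is a metric.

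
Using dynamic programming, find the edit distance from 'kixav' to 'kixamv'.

Let D[i][j] be the edit distance between the first i characters of 'kixav' and the first j characters of 'kixamv', with D[i][0] = i, D[0][j] = j, and D[i][j] = D[i-1][j-1] if the characters match, else 1 + min(D[i-1][j], D[i][j-1], D[i-1][j-1]). Filling the table (rows: prefixes of 'kixav', columns: prefixes of 'kixamv'):
     ε  k  i  x  a  m  v
  ε  0  1  2  3  4  5  6
  k  1  0  1  2  3  4  5
  i  2  1  0  1  2  3  4
  x  3  2  1  0  1  2  3
  a  4  3  2  1  0  1  2
  v  5  4  3  2  1  1  1
The bottom-right entry gives D[5][6] = 1, so no sequence of fewer than 1 edit works. Backtracking through the table gives one optimal edit sequence (1 edit):
  kixav → kixamv (ins m @5)
Edit distance = 1.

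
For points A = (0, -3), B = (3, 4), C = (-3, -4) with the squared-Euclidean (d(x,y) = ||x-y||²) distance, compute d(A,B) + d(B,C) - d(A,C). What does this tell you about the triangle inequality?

d(A,B) = 3² + 7² = 58, d(B,C) = 6² + 8² = 100, d(A,C) = 3² + 1² = 10.
d(A,B) + d(B,C) - d(A,C) = 58 + 100 - 10 = 158 - 10 = 148. This is ≥ 0, so the triangle inequality holds for these points.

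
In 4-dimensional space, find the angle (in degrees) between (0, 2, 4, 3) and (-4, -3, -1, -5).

With u = (0, 2, 4, 3), v = (-4, -3, -1, -5):
u·v = 0·(-4) + 2·(-3) + 4·(-1) + 3·(-5) = 0 + (-6) + (-4) + (-15) = -25.
|u| = √(0² + 2² + 4² + 3²) = √29, |v| = √((-4)² + (-3)² + (-1)² + (-5)²) = √51, so |u||v| = √(29·51) = √1479.
cos θ = (u·v)/(|u||v|) = -25/√1479 ≈ -0.650064
θ = arccos(-0.650064) ≈ 130.55°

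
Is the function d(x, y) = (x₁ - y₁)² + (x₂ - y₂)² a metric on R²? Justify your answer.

No. The squared Euclidean distance fails the triangle inequality. Counterexample: x = (0, 0), y = (4, 4), z = (8, 8). d(x,z) = 8² + 8² = 128, but d(x,y) + d(y,z) = (4² + 4²) + (4² + 4²) = 32 + 32 = 64. Since 128 > 64, the triangle inequality is violated. (Note: √d, the ordinary Euclidean distance, IS a metric.)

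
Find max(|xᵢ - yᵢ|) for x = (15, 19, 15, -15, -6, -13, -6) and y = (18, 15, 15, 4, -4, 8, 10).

max(|x_i - y_i|) = max(|15 - 18|, |19 - 15|, |15 - 15|, |-15 - 4|, |-6 - (-4)|, |-13 - 8|, |-6 - 10|) = max(3, 4, 0, 19, 2, 21, 16) = 21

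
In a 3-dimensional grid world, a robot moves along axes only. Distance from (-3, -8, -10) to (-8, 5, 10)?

Σ|x_i - y_i| = |-3 - (-8)| + |-8 - 5| + |-10 - 10| = 5 + 13 + 20 = 38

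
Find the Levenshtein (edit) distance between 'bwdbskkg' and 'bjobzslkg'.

Let D[i][j] be the edit distance between the first i characters of 'bwdbskkg' and the first j characters of 'bjobzslkg', with D[i][0] = i, D[0][j] = j, and D[i][j] = D[i-1][j-1] if the characters match, else 1 + min(D[i-1][j], D[i][j-1], D[i-1][j-1]). Filling the table (rows: prefixes of 'bwdbskkg', columns: prefixes of 'bjobzslkg'):
     ε  b  j  o  b  z  s  l  k  g
  ε  0  1  2  3  4  5  6  7  8  9
  b  1  0  1  2  3  4  5  6  7  8
  w  2  1  1  2  3  4  5  6  7  8
  d  3  2  2  2  3  4  5  6  7  8
  b  4  3  3  3  2  3  4  5  6  7
  s  5  4  4  4  3  3  3  4  5  6
  k  6  5  5  5  4  4  4  4  4  5
  k  7  6  6  6  5  5  5  5  4  5
  g  8  7  7  7  6  6  6  6  5  4
The bottom-right entry gives D[8][9] = 4, so no sequence of fewer than 4 edits works. Backtracking through the table gives one optimal edit sequence (4 edits):
  bwdbskkg → bjdbskkg (sub w→j @2)
  bjdbskkg → bjobskkg (sub d→o @3)
  bjobskkg → bjobzskkg (ins z @5)
  bjobzskkg → bjobzslkg (sub k→l @7)
Edit distance = 4.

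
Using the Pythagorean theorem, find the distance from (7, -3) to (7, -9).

√(Σ(x_i - y_i)²) = √((7 - 7)² + (-3 - (-9))²)
= √(0² + 6²) = √(0 + 36) = √36 = 6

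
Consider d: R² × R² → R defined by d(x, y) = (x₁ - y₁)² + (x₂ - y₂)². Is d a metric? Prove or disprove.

No. The squared Euclidean distance fails the triangle inequality. Counterexample: x = (0, 0), y = (3, 2), z = (6, 4). d(x,z) = 6² + 4² = 52, but d(x,y) + d(y,z) = (3² + 2²) + (3² + 2²) = 13 + 13 = 26. Since 52 > 26, the triangle inequality is violated. (Note: √d, the ordinary Euclidean distance, IS a metric.)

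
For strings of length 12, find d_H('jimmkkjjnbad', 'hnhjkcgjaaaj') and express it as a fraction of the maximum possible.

Differing positions: 1, 2, 3, 4, 6, 7, 9, 10, 12. Hamming distance = 9. The maximum possible Hamming distance for length-12 strings is 12, so d_H/12 = 9/12 = 0.75.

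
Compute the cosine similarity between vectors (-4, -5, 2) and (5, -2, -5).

With u = (-4, -5, 2), v = (5, -2, -5):
u·v = (-4)·5 + (-5)·(-2) + 2·(-5) = (-20) + 10 + (-10) = -20.
|u| = √((-4)² + (-5)² + 2²) = √45, |v| = √(5² + (-2)² + (-5)²) = √54, so |u||v| = √(45·54) = √2430.
cos θ = (u·v)/(|u||v|) = -20/√2430 ≈ -0.4057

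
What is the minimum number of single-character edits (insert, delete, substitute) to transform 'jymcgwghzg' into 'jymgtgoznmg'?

Let D[i][j] be the edit distance between the first i characters of 'jymcgwghzg' and the first j characters of 'jymgtgoznmg', with D[i][0] = i, D[0][j] = j, and D[i][j] = D[i-1][j-1] if the characters match, else 1 + min(D[i-1][j], D[i][j-1], D[i-1][j-1]). Filling the table (rows: prefixes of 'jymcgwghzg', columns: prefixes of 'jymgtgoznmg'):
     ε  j  y  m  g  t  g  o  z  n  m  g
  ε  0  1  2  3  4  5  6  7  8  9 10 11
  j  1  0  1  2  3  4  5  6  7  8  9 10
  y  2  1  0  1  2  3  4  5  6  7  8  9
  m  3  2  1  0  1  2  3  4  5  6  7  8
  c  4  3  2  1  1  2  3  4  5  6  7  8
  g  5  4  3  2  1  2  2  3  4  5  6  7
  w  6  5  4  3  2  2  3  3  4  5  6  7
  g  7  6  5  4  3  3  2  3  4  5  6  6
  h  8  7  6  5  4  4  3  3  4  5  6  7
  z  9  8  7  6  5  5  4  4  3  4  5  6
  g 10  9  8  7  6  6  5  5  4  4  5  5
The bottom-right entry gives D[10][11] = 5, so no sequence of fewer than 5 edits works. Backtracking through the table gives one optimal edit sequence (5 edits):
  jymcgwghzg → jymgwghzg (del c @4)
  jymgwghzg → jymgtghzg (sub w→t @5)
  jymgtghzg → jymgtgozg (sub h→o @7)
  jymgtgozg → jymgtgozng (ins n @9)
  jymgtgozng → jymgtgoznmg (ins m @10)
Edit distance = 5.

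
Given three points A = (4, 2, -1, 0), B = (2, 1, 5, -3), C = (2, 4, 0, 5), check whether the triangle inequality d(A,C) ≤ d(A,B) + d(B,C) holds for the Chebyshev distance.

d(A,B) = max(2, 1, 6, 3) = 6, d(B,C) = max(0, 3, 5, 8) = 8, d(A,C) = max(2, 2, 1, 5) = 5.
d(A,C) = 5 ≤ 6 + 8 = 14. Triangle inequality is satisfied.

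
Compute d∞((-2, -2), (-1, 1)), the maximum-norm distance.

max(|x_i - y_i|) = max(|-2 - (-1)|, |-2 - 1|) = max(1, 3) = 3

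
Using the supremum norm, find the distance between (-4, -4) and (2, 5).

max(|x_i - y_i|) = max(|-4 - 2|, |-4 - 5|) = max(6, 9) = 9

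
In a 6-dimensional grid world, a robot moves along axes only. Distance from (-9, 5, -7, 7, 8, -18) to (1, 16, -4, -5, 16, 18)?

Σ|x_i - y_i| = |-9 - 1| + |5 - 16| + |-7 - (-4)| + |7 - (-5)| + |8 - 16| + |-18 - 18| = 10 + 11 + 3 + 12 + 8 + 36 = 80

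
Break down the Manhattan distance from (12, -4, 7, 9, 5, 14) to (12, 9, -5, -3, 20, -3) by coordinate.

Σ|x_i - y_i| = |12 - 12| + |-4 - 9| + |7 - (-5)| + |9 - (-3)| + |5 - 20| + |14 - (-3)| = 0 + 13 + 12 + 12 + 15 + 17 = 69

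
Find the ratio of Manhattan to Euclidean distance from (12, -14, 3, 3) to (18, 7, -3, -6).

L1 = |12 - 18| + |-14 - 7| + |3 - (-3)| + |3 - (-6)| = 6 + 21 + 6 + 9 = 42
L2 = √(6² + 21² + 6² + 9²) = √594 ≈ 24.3721
L1 ≥ L2 always (equality iff movement is along one axis); L1 > L2 here.
Ratio L1/L2 = 42/√594 ≈ 1.7233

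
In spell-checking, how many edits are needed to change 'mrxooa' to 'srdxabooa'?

Let D[i][j] be the edit distance between the first i characters of 'mrxooa' and the first j characters of 'srdxabooa', with D[i][0] = i, D[0][j] = j, and D[i][j] = D[i-1][j-1] if the characters match, else 1 + min(D[i-1][j], D[i][j-1], D[i-1][j-1]). Filling the table (rows: prefixes of 'mrxooa', columns: prefixes of 'srdxabooa'):
     ε  s  r  d  x  a  b  o  o  a
  ε  0  1  2  3  4  5  6  7  8  9
  m  1  1  2  3  4  5  6  7  8  9
  r  2  2  1  2  3  4  5  6  7  8
  x  3  3  2  2  2  3  4  5  6  7
  o  4  4  3  3  3  3  4  4  5  6
  o  5  5  4  4  4  4  4  4  4  5
  a  6  6  5  5  5  4  5  5  5  4
The bottom-right entry gives D[6][9] = 4, so no sequence of fewer than 4 edits works. Backtracking through the table gives one optimal edit sequence (4 edits):
  mrxooa → srxooa (sub m→s @1)
  srxooa → srdxooa (ins d @3)
  srdxooa → srdxaooa (ins a @5)
  srdxaooa → srdxabooa (ins b @6)
Edit distance = 4.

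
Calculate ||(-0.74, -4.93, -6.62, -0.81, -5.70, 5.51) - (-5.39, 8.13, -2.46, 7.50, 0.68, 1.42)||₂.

√(Σ(x_i - y_i)²) = √((-0.74 - (-5.39))² + (-4.93 - 8.13)² + (-6.62 - (-2.46))² + (-0.81 - 7.5)² + (-5.7 - 0.68)² + (5.51 - 1.42)²)
= √(4.65² + (-13.06)² + (-4.16)² + (-8.31)² + (-6.38)² + 4.09²) = √(21.6225 + 170.5636 + 17.3056 + 69.0561 + 40.7044 + 16.7281) = √335.9803 ≈ 18.3298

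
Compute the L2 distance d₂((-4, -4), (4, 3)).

√(Σ(x_i - y_i)²) = √((-4 - 4)² + (-4 - 3)²)
= √((-8)² + (-7)²) = √(64 + 49) = √113 ≈ 10.6301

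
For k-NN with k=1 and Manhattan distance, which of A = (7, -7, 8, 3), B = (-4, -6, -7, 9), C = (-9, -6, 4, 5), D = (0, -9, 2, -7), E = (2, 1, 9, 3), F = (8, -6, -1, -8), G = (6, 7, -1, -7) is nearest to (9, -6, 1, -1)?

Distances: d(A) = 14, d(B) = 31, d(C) = 27, d(D) = 19, d(E) = 26, d(F) = 10, d(G) = 24. Nearest: F = (8, -6, -1, -8) with distance 10.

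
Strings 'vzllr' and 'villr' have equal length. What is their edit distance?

Let D[i][j] be the edit distance between the first i characters of 'vzllr' and the first j characters of 'villr', with D[i][0] = i, D[0][j] = j, and D[i][j] = D[i-1][j-1] if the characters match, else 1 + min(D[i-1][j], D[i][j-1], D[i-1][j-1]). Filling the table (rows: prefixes of 'vzllr', columns: prefixes of 'villr'):
     ε  v  i  l  l  r
  ε  0  1  2  3  4  5
  v  1  0  1  2  3  4
  z  2  1  1  2  3  4
  l  3  2  2  1  2  3
  l  4  3  3  2  1  2
  r  5  4  4  3  2  1
The bottom-right entry gives D[5][5] = 1, so no sequence of fewer than 1 edit works. Backtracking through the table gives one optimal edit sequence (1 edit):
  vzllr → villr (sub z→i @2)
Edit distance = 1.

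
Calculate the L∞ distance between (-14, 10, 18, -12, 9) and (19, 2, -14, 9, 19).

max(|x_i - y_i|) = max(|-14 - 19|, |10 - 2|, |18 - (-14)|, |-12 - 9|, |9 - 19|) = max(33, 8, 32, 21, 10) = 33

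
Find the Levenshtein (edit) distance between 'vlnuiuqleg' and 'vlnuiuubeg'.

Let D[i][j] be the edit distance between the first i characters of 'vlnuiuqleg' and the first j characters of 'vlnuiuubeg', with D[i][0] = i, D[0][j] = j, and D[i][j] = D[i-1][j-1] if the characters match, else 1 + min(D[i-1][j], D[i][j-1], D[i-1][j-1]). Filling the table (rows: prefixes of 'vlnuiuqleg', columns: prefixes of 'vlnuiuubeg'):
     ε  v  l  n  u  i  u  u  b  e  g
  ε  0  1  2  3  4  5  6  7  8  9 10
  v  1  0  1  2  3  4  5  6  7  8  9
  l  2  1  0  1  2  3  4  5  6  7  8
  n  3  2  1  0  1  2  3  4  5  6  7
  u  4  3  2  1  0  1  2  3  4  5  6
  i  5  4  3  2  1  0  1  2  3  4  5
  u  6  5  4  3  2  1  0  1  2  3  4
  q  7  6  5  4  3  2  1  1  2  3  4
  l  8  7  6  5  4  3  2  2  2  3  4
  e  9  8  7  6  5  4  3  3  3  2  3
  g 10  9  8  7  6  5  4  4  4  3  2
The bottom-right entry gives D[10][10] = 2, so no sequence of fewer than 2 edits works. Backtracking through the table gives one optimal edit sequence (2 edits):
  vlnuiuqleg → vlnuiuuleg (sub q→u @7)
  vlnuiuuleg → vlnuiuubeg (sub l→b @8)
Edit distance = 2.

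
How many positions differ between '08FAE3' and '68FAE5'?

Differing positions: 1, 6. Hamming distance = 2.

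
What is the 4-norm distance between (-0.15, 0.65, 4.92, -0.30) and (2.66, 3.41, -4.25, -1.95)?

(Σ|x_i - y_i|^4)^(1/4) = (|-0.15 - 2.66|^4 + |0.65 - 3.41|^4 + |4.92 - (-4.25)|^4 + |-0.3 - (-1.95)|^4)^(1/4)
= (2.81^4 + 2.76^4 + 9.17^4 + 1.65^4)^(1/4) ≈ (62.3484 + 58.0278 + 7070.9431 + 7.412)^(1/4) = (7198.7313)^(1/4) ≈ 9.2112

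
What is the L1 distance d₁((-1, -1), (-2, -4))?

Σ|x_i - y_i| = |-1 - (-2)| + |-1 - (-4)| = 1 + 3 = 4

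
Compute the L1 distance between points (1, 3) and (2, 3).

Σ|x_i - y_i| = |1 - 2| + |3 - 3| = 1 + 0 = 1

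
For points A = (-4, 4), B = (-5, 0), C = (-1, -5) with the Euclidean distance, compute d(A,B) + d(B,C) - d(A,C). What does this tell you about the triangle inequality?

d(A,B) = √(1² + 4²) = √17 ≈ 4.1231, d(B,C) = √(4² + 5²) = √41 ≈ 6.4031, d(A,C) = √(3² + 9²) = √90 ≈ 9.4868.
d(A,B) + d(B,C) - d(A,C) = 4.1231 + 6.4031 - 9.4868 = 10.5262 - 9.4868 = 1.0394 (to 4 decimal places). This is ≥ 0, so the triangle inequality holds for these points.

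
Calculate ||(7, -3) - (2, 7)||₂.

√(Σ(x_i - y_i)²) = √((7 - 2)² + (-3 - 7)²)
= √(5² + (-10)²) = √(25 + 100) = √125 ≈ 11.1803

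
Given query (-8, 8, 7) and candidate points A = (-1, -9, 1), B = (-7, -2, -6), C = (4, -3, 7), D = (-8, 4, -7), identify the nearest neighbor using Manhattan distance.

Distances: d(A) = 30, d(B) = 24, d(C) = 23, d(D) = 18. Nearest: D = (-8, 4, -7) with distance 18.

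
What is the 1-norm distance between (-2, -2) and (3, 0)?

Σ|x_i - y_i| = |-2 - 3| + |-2 - 0| = 5 + 2 = 7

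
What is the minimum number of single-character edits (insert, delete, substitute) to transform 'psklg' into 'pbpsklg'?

Let D[i][j] be the edit distance between the first i characters of 'psklg' and the first j characters of 'pbpsklg', with D[i][0] = i, D[0][j] = j, and D[i][j] = D[i-1][j-1] if the characters match, else 1 + min(D[i-1][j], D[i][j-1], D[i-1][j-1]). Filling the table (rows: prefixes of 'psklg', columns: prefixes of 'pbpsklg'):
     ε  p  b  p  s  k  l  g
  ε  0  1  2  3  4  5  6  7
  p  1  0  1  2  3  4  5  6
  s  2  1  1  2  2  3  4  5
  k  3  2  2  2  3  2  3  4
  l  4  3  3  3  3  3  2  3
  g  5  4  4  4  4  4  3  2
The bottom-right entry gives D[5][7] = 2, so no sequence of fewer than 2 edits works. Backtracking through the table gives one optimal edit sequence (2 edits):
  psklg → ppsklg (ins p @1)
  ppsklg → pbpsklg (ins b @2)
Edit distance = 2.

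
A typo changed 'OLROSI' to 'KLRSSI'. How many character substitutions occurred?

Differing positions: 1, 4. Hamming distance = 2.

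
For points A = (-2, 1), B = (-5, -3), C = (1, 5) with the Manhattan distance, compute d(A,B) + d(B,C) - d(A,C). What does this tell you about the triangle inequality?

d(A,B) = 3 + 4 = 7, d(B,C) = 6 + 8 = 14, d(A,C) = 3 + 4 = 7.
d(A,B) + d(B,C) - d(A,C) = 7 + 14 - 7 = 21 - 7 = 14. This is ≥ 0, so the triangle inequality holds for these points.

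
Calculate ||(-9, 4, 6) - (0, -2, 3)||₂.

√(Σ(x_i - y_i)²) = √((-9 - 0)² + (4 - (-2))² + (6 - 3)²)
= √((-9)² + 6² + 3²) = √(81 + 36 + 9) = √126 ≈ 11.225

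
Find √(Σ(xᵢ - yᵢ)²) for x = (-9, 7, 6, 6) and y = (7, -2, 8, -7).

√(Σ(x_i - y_i)²) = √((-9 - 7)² + (7 - (-2))² + (6 - 8)² + (6 - (-7))²)
= √((-16)² + 9² + (-2)² + 13²) = √(256 + 81 + 4 + 169) = √510 ≈ 22.5832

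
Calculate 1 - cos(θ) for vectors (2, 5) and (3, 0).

With u = (2, 5), v = (3, 0):
u·v = 2·3 + 5·0 = 6 + 0 = 6.
|u| = √(2² + 5²) = √29, |v| = √(3² + 0²) = √9, so |u||v| = √(29·9) = √261.
cos θ = (u·v)/(|u||v|) = 6/√261 ≈ 0.3714
Cosine distance = 1 - cos θ ≈ 1 - 0.3714 = 0.6286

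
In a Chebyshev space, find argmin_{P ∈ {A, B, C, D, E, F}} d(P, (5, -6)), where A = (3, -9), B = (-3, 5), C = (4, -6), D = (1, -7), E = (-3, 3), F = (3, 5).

Distances: d(A) = 3, d(B) = 11, d(C) = 1, d(D) = 4, d(E) = 9, d(F) = 11. Nearest: C = (4, -6) with distance 1.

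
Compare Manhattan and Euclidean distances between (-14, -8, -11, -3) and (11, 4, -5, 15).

L1 = |-14 - 11| + |-8 - 4| + |-11 - (-5)| + |-3 - 15| = 25 + 12 + 6 + 18 = 61
L2 = √(25² + 12² + 6² + 18²) = √1129 ≈ 33.6006
L1 ≥ L2 always (equality iff movement is along one axis); L1 > L2 here.
Ratio L1/L2 = 61/√1129 ≈ 1.8154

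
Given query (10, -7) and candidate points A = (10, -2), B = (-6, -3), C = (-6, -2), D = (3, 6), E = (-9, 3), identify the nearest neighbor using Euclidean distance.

Distances: d(A) = 5, d(B) ≈ 16.4924, d(C) ≈ 16.7631, d(D) ≈ 14.7648, d(E) ≈ 21.4709. Nearest: A = (10, -2) with distance 5.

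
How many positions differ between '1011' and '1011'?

Differing positions: none. Hamming distance = 0.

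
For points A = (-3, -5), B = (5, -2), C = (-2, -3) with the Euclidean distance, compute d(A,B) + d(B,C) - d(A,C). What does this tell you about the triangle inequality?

d(A,B) = √(8² + 3²) = √73 ≈ 8.544, d(B,C) = √(7² + 1²) = √50 ≈ 7.0711, d(A,C) = √(1² + 2²) = √5 ≈ 2.2361.
d(A,B) + d(B,C) - d(A,C) = 8.544 + 7.0711 - 2.2361 = 15.6151 - 2.2361 = 13.379 (to 4 decimal places). This is ≥ 0, so the triangle inequality holds for these points.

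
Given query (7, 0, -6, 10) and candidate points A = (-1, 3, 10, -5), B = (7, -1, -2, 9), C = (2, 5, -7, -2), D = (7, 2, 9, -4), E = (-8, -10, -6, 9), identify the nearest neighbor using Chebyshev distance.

Distances: d(A) = 16, d(B) = 4, d(C) = 12, d(D) = 15, d(E) = 15. Nearest: B = (7, -1, -2, 9) with distance 4.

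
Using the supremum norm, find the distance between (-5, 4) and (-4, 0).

max(|x_i - y_i|) = max(|-5 - (-4)|, |4 - 0|) = max(1, 4) = 4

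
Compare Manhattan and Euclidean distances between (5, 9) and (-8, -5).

L1 = |5 - (-8)| + |9 - (-5)| = 13 + 14 = 27
L2 = √(13² + 14²) = √365 ≈ 19.105
L1 ≥ L2 always (equality iff movement is along one axis); L1 > L2 here.
Ratio L1/L2 = 27/√365 ≈ 1.4132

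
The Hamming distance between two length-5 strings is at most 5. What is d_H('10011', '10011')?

Differing positions: none. Hamming distance = 0. The maximum possible Hamming distance for length-5 strings is 5, so d_H/5 = 0/5 = 0.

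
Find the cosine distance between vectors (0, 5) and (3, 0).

With u = (0, 5), v = (3, 0):
u·v = 0·3 + 5·0 = 0 + 0 = 0.
|u| = √(0² + 5²) = √25, |v| = √(3² + 0²) = √9, so |u||v| = √(25·9) = √225 = 15.
cos θ = (u·v)/(|u||v|) = 0/15 = 0
Cosine distance = 1 - cos θ = 1 - 0 = 1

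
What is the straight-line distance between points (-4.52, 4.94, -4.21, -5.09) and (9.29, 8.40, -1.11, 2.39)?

√(Σ(x_i - y_i)²) = √((-4.52 - 9.29)² + (4.94 - 8.4)² + (-4.21 - (-1.11))² + (-5.09 - 2.39)²)
= √((-13.81)² + (-3.46)² + (-3.1)² + (-7.48)²) = √(190.7161 + 11.9716 + 9.61 + 55.9504) = √268.2481 ≈ 16.3783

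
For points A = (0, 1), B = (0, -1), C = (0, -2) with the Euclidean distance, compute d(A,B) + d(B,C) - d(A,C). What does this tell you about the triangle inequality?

d(A,B) = √(0² + 2²) = √4 = 2, d(B,C) = √(0² + 1²) = √1 = 1, d(A,C) = √(0² + 3²) = √9 = 3.
d(A,B) + d(B,C) - d(A,C) = 2 + 1 - 3 = 3 - 3 = 0. This is ≥ 0, so the triangle inequality holds for these points.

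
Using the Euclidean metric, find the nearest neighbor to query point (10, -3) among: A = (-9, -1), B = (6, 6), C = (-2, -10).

Distances: d(A) ≈ 19.105, d(B) ≈ 9.8489, d(C) ≈ 13.8924. Nearest: B = (6, 6) with distance 9.8489.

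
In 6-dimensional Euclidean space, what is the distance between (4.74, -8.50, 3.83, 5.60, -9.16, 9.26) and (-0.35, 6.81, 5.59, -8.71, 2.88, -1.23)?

√(Σ(x_i - y_i)²) = √((4.74 - (-0.35))² + (-8.5 - 6.81)² + (3.83 - 5.59)² + (5.6 - (-8.71))² + (-9.16 - 2.88)² + (9.26 - (-1.23))²)
= √(5.09² + (-15.31)² + (-1.76)² + 14.31² + (-12.04)² + 10.49²) = √(25.9081 + 234.3961 + 3.0976 + 204.7761 + 144.9616 + 110.0401) = √723.1796 ≈ 26.892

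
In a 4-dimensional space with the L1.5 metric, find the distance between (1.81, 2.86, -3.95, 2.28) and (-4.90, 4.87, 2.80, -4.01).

(Σ|x_i - y_i|^1.5)^(1/1.5) = (|1.81 - (-4.9)|^1.5 + |2.86 - 4.87|^1.5 + |-3.95 - 2.8|^1.5 + |2.28 - (-4.01)|^1.5)^(1/1.5)
= (6.71^1.5 + 2.01^1.5 + 6.75^1.5 + 6.29^1.5)^(1/1.5) ≈ (17.3814 + 2.8497 + 17.537 + 15.7752)^(1/1.5) = (53.5433)^(1/1.5) ≈ 14.2059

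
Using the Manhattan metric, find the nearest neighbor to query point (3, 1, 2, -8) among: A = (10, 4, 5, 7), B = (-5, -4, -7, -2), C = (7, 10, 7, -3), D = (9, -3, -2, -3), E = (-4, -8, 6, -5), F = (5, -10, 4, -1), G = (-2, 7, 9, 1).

Distances: d(A) = 28, d(B) = 28, d(C) = 23, d(D) = 19, d(E) = 23, d(F) = 22, d(G) = 27. Nearest: D = (9, -3, -2, -3) with distance 19.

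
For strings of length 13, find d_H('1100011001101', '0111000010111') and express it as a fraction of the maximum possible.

Differing positions: 1, 3, 4, 6, 7, 9, 10, 12. Hamming distance = 8. The maximum possible Hamming distance for length-13 strings is 13, so d_H/13 = 8/13 ≈ 0.6154.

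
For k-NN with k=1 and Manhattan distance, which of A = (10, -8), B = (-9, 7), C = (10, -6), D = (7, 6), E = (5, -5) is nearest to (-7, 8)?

Distances: d(A) = 33, d(B) = 3, d(C) = 31, d(D) = 16, d(E) = 25. Nearest: B = (-9, 7) with distance 3.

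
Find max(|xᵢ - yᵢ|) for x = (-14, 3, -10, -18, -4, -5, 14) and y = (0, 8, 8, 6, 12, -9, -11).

max(|x_i - y_i|) = max(|-14 - 0|, |3 - 8|, |-10 - 8|, |-18 - 6|, |-4 - 12|, |-5 - (-9)|, |14 - (-11)|) = max(14, 5, 18, 24, 16, 4, 25) = 25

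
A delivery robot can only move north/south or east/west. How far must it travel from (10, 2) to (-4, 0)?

Σ|x_i - y_i| = |10 - (-4)| + |2 - 0| = 14 + 2 = 16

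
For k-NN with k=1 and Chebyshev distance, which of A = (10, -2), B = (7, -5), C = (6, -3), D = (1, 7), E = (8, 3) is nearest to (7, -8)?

Distances: d(A) = 6, d(B) = 3, d(C) = 5, d(D) = 15, d(E) = 11. Nearest: B = (7, -5) with distance 3.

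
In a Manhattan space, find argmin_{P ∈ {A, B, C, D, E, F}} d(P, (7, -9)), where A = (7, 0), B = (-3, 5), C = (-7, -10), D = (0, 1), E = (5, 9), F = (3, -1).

Distances: d(A) = 9, d(B) = 24, d(C) = 15, d(D) = 17, d(E) = 20, d(F) = 12. Nearest: A = (7, 0) with distance 9.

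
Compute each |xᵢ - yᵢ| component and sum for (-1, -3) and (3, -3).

Σ|x_i - y_i| = |-1 - 3| + |-3 - (-3)| = 4 + 0 = 4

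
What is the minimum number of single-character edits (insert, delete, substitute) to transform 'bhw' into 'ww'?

Let D[i][j] be the edit distance between the first i characters of 'bhw' and the first j characters of 'ww', with D[i][0] = i, D[0][j] = j, and D[i][j] = D[i-1][j-1] if the characters match, else 1 + min(D[i-1][j], D[i][j-1], D[i-1][j-1]). Filling the table (rows: prefixes of 'bhw', columns: prefixes of 'ww'):
     ε  w  w
  ε  0  1  2
  b  1  1  2
  h  2  2  2
  w  3  2  2
The bottom-right entry gives D[3][2] = 2, so no sequence of fewer than 2 edits works. Backtracking through the table gives one optimal edit sequence (2 edits):
  bhw → hw (del b @1)
  hw → ww (sub h→w @1)
Edit distance = 2.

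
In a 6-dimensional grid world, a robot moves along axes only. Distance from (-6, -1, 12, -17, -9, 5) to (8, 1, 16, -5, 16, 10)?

Σ|x_i - y_i| = |-6 - 8| + |-1 - 1| + |12 - 16| + |-17 - (-5)| + |-9 - 16| + |5 - 10| = 14 + 2 + 4 + 12 + 25 + 5 = 62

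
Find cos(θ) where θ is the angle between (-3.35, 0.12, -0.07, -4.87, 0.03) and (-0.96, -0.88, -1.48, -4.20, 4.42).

With u = (-3.35, 0.12, -0.07, -4.87, 0.03), v = (-0.96, -0.88, -1.48, -4.20, 4.42):
u·v = (-3.35)·(-0.96) + 0.12·(-0.88) + (-0.07)·(-1.48) + (-4.87)·(-4.2) + 0.03·4.42 = 3.216 + (-0.1056) + 0.1036 + 20.454 + 0.1326 = 23.8006.
|u| = √((-3.35)² + 0.12² + (-0.07)² + (-4.87)² + 0.03²) = √(11.2225 + 0.0144 + 0.0049 + 23.7169 + 0.0009) = √34.9596, |v| = √((-0.96)² + (-0.88)² + (-1.48)² + (-4.2)² + 4.42²) = √(0.9216 + 0.7744 + 2.1904 + 17.64 + 19.5364) = √41.0628.
cos θ = (u·v)/(|u||v|) = 23.8006/(√34.9596·√41.0628) ≈ 0.6282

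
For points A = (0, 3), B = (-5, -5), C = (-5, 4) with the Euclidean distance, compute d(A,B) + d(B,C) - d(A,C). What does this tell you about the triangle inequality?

d(A,B) = √(5² + 8²) = √89 ≈ 9.434, d(B,C) = √(0² + 9²) = √81 = 9, d(A,C) = √(5² + 1²) = √26 ≈ 5.099.
d(A,B) + d(B,C) - d(A,C) = 9.434 + 9 - 5.099 = 18.434 - 5.099 = 13.335 (to 4 decimal places). This is ≥ 0, so the triangle inequality holds for these points.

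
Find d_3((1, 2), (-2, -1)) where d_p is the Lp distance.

(Σ|x_i - y_i|^3)^(1/3) = (|1 - (-2)|^3 + |2 - (-1)|^3)^(1/3)
= (3^3 + 3^3)^(1/3) = (27 + 27)^(1/3) = (54)^(1/3) ≈ 3.7798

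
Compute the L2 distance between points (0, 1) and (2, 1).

(Σ|x_i - y_i|^2)^(1/2) = (|0 - 2|^2 + |1 - 1|^2)^(1/2)
= (2^2 + 0^2)^(1/2) = (4 + 0)^(1/2) = (4)^(1/2) = 2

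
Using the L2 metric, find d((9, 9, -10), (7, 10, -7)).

√(Σ(x_i - y_i)²) = √((9 - 7)² + (9 - 10)² + (-10 - (-7))²)
= √(2² + (-1)² + (-3)²) = √(4 + 1 + 9) = √14 ≈ 3.7417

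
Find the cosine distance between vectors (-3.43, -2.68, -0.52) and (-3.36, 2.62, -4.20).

With u = (-3.43, -2.68, -0.52), v = (-3.36, 2.62, -4.20):
u·v = (-3.43)·(-3.36) + (-2.68)·2.62 + (-0.52)·(-4.2) = 11.5248 + (-7.0216) + 2.184 = 6.6872.
|u| = √((-3.43)² + (-2.68)² + (-0.52)²) = √(11.7649 + 7.1824 + 0.2704) = √19.2177, |v| = √((-3.36)² + 2.62² + (-4.2)²) = √(11.2896 + 6.8644 + 17.64) = √35.794.
cos θ = (u·v)/(|u||v|) = 6.6872/(√19.2177·√35.794) ≈ 0.255
Cosine distance = 1 - cos θ ≈ 1 - 0.255 = 0.745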